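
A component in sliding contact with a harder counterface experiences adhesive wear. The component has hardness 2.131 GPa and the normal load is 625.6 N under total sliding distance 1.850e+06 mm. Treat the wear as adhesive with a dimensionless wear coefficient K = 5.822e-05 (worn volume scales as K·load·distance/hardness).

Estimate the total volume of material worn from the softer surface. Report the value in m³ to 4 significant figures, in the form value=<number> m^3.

value=3.162e-08 m^3

Intermediates are displayed rounded — all arithmetic holds full float precision; rounded once at the end, at four significant digits.
Path length L = 1.850e+06 mm = 1850 m.
Hardness H = 2.131 GPa = 2.131e+09 Pa.
In SI base units, W = 625.6 N, H = 2.131e+09 Pa, K = 5.822e-05.
By Archard's law, V = K·W·L/H = 5.822e-05 · 625.6 · 1850 / 2.131e+09 = 3.162e-08 m³.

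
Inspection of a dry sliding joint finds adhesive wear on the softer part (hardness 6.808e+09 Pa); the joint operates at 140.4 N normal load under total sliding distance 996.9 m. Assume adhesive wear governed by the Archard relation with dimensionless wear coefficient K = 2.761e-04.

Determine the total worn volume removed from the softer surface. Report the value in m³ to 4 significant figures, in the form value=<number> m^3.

value=5.676e-09 m^3

The intermediates appear rounded; all arithmetic carries full precision, and rounded just once: four significant figures.
Expressed in SI base units: W = 140.4 N, H = 6.808e+09 Pa, K = 2.761e-04.
Volume removed: V = K·W·L/H = 2.761e-04 · 140.4 · 996.9 / 6.808e+09 = 5.676e-09 m³.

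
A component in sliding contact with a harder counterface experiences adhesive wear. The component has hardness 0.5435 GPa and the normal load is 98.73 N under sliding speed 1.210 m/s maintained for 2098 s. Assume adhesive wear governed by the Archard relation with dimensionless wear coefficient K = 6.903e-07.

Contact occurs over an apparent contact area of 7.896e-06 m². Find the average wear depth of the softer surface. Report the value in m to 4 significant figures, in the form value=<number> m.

The intermediates are printed rounded — all arithmetic maintains full float precision; a single final rounding: 4 significant figures.
Sliding distance L = v·t = 1.210 m/s × 2098 s = 2539 m.
Hardness H = 0.5435 GPa = 5.435e+08 Pa.
As SI base values: W = 98.73 N, H = 5.435e+08 Pa, K = 6.903e-07.
Worn volume V = K·W·L/H = 6.903e-07 · 98.73 · 2539 / 5.435e+08 = 3.183e-10 m³.
Depth h = V/A = 3.183e-10 / 7.896e-06 = 4.032e-05 m.

value=4.032e-05 m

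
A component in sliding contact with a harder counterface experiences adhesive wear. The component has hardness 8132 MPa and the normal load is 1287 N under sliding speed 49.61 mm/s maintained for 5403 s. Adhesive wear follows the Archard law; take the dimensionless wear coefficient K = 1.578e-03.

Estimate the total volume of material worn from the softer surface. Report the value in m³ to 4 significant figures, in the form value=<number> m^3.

Printed values are rounded. Each operation keeps exact precision, and a lone final rounding: four significant digits.
Sliding speed v = 49.61 mm/s = 0.04961 m/s. The distance L = v·t = 0.04961 m/s × 5403 s = 268.0 m.
Hardness H = 8132 MPa = 8.132e+09 Pa.
SI base units throughout: W = 1287 N, H = 8.132e+09 Pa, K = 1.578e-03.
Apply Archard: V = K·W·L/H = 1.578e-03 · 1287 · 268.0 / 8.132e+09 = 6.694e-08 m³.

value=6.694e-08 m^3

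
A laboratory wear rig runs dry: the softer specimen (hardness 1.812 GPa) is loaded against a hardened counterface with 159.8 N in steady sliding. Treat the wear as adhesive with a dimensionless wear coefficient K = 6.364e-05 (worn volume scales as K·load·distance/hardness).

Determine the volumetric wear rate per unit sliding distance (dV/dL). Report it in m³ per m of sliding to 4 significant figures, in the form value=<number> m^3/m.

value=5.612e-12 m^3/m

Intermediate values are printed rounded; each operation runs at full float precision, and rounded just once to 4 significant digits.
Convert: Hardness H = 1.812 GPa = 1.812e+09 Pa.
Collected in SI base units: W = 159.8 N, H = 1.812e+09 Pa, K = 6.364e-05.
Rate of wear dV/dL = K·W/H (independent of L): 6.364e-05 · 159.8 / 1.812e+09 = 5.612e-12 m³/m.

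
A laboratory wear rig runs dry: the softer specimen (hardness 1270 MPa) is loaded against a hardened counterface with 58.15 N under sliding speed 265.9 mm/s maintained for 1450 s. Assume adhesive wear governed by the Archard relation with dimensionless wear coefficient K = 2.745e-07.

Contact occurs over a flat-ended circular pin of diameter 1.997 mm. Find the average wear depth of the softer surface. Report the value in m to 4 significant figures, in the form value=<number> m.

Every step holds exact precision, and shown intermediates are rounded. Rounded once at the end: 4 significant digits.
Convert: Sliding speed v = 265.9 mm/s = 0.2659 m/s. Total distance L = v·t = 0.2659 m/s × 1450 s = 385.6 m.
Convert: Hardness H = 1270 MPa = 1.270e+09 Pa.
Convert: Pin diameter d = 1.997 mm = 0.001997 m. Contact area A = π·d²/4 = π·(0.001997 m)²/4 = 3.132e-06 m².
SI base units throughout: W = 58.15 N, H = 1.270e+09 Pa, K = 2.745e-07.
The Archard volume V = K·W·L/H = 2.745e-07 · 58.15 · 385.6 / 1.270e+09 = 4.846e-12 m³.
Average depth h = V/A = 4.846e-12 / 3.132e-06 = 1.547e-06 m.

value=1.547e-06 m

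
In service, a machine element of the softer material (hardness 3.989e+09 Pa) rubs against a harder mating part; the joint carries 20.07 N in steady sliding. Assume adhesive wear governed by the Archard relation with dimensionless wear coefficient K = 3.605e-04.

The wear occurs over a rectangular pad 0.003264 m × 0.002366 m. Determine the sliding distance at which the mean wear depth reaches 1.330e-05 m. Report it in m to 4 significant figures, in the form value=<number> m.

All arithmetic maintains full precision. Intermediates are printed rounded, and rounded just once, at 4 significant figures.
Convert: Contact area A = 0.003264 m × 0.002366 m = 7.723e-06 m².
Working in SI base units: W = 20.07 N, H = 3.989e+09 Pa, K = 3.605e-04.
Wearable volume V_lim = h_lim·A = 1.330e-05 · 7.723e-06 = 1.027e-10 m³.
So the life L = V_lim·H/(K·W) = 1.027e-10 · 3.989e+09 / (3.605e-04 · 20.07) = 56.63 m.

value=56.63 m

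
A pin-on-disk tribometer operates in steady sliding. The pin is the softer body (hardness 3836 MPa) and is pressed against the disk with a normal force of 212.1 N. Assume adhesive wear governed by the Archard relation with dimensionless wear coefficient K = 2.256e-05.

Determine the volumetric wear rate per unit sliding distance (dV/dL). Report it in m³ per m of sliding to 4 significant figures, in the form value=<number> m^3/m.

Each operation carries exact precision. The intermediates are displayed rounded. Rounded once at the end: four significant digits.
Hardness H = 3836 MPa = 3.836e+09 Pa.
Restated in SI base units: W = 212.1 N, H = 3.836e+09 Pa, K = 2.256e-05.
Rate of wear dV/dL = K·W/H (no L dependence): 2.256e-05 · 212.1 / 3.836e+09 = 1.247e-12 m³/m.

value=1.247e-12 m^3/m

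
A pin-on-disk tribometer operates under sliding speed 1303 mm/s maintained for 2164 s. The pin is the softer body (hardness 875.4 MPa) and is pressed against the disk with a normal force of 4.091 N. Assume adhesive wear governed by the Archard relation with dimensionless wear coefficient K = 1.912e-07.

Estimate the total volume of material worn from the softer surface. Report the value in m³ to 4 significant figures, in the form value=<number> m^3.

value=2.519e-12 m^3

The algebra runs at full precision; quoted intermediates are rounded; a lone final rounding: 4 significant digits.
Sliding speed v = 1303 mm/s = 1.303 m/s. Distance covered L = v·t = 1.303 m/s × 2164 s = 2820 m.
Hardness H = 875.4 MPa = 8.754e+08 Pa.
Collected in SI base units: W = 4.091 N, H = 8.754e+08 Pa, K = 1.912e-07.
Archard relation: V = K·W·L/H = 1.912e-07 · 4.091 · 2820 / 8.754e+08 = 2.519e-12 m³.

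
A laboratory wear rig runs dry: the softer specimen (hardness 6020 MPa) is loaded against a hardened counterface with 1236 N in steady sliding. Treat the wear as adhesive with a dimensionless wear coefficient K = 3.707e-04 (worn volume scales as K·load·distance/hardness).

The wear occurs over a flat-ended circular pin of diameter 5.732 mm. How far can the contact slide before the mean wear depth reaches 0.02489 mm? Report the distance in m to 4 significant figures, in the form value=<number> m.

Intermediate values are displayed rounded; the computation runs at full float precision; rounded just once, at four significant digits.
Hardness H = 6020 MPa = 6.020e+09 Pa.
Pin diameter d = 5.732 mm = 0.005732 m. Contact area A = π·d²/4 = π·(0.005732 m)²/4 = 2.580e-05 m².
Depth limit h_lim = 0.02489 mm = 2.489e-05 m.
In SI base units, W = 1236 N, H = 6.020e+09 Pa, K = 3.707e-04.
Limit volume V_lim = h_lim·A = 2.489e-05 · 2.580e-05 = 6.423e-10 m³.
Inverting, life L = V_lim·H/(K·W) = 6.423e-10 · 6.020e+09 / (3.707e-04 · 1236) = 8.439 m.

value=8.439 m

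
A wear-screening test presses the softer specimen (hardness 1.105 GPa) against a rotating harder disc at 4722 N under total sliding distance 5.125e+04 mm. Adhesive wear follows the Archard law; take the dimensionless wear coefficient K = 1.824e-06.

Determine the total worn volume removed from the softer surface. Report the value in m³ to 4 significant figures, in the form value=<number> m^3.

The intermediates are shown rounded — every step keeps full float precision; rounded just once to 4 significant figures.
Path length L = 5.125e+04 mm = 51.25 m.
Hardness H = 1.105 GPa = 1.105e+09 Pa.
Working in SI base units: W = 4722 N, H = 1.105e+09 Pa, K = 1.824e-06.
Volume removed: V = K·W·L/H = 1.824e-06 · 4722 · 51.25 / 1.105e+09 = 3.995e-10 m³.

value=3.995e-10 m^3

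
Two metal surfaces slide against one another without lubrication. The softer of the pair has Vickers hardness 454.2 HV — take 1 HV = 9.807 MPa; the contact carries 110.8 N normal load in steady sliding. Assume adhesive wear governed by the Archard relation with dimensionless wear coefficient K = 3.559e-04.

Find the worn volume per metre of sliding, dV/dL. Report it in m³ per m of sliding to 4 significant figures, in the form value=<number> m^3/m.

value=8.853e-12 m^3/m

The computation carries exact precision. Printed values are rounded; one final rounding to 4 significant figures.
Hardness H = 454.2 HV × 9.807 MPa/HV = 4454 MPa = 4.454e+09 Pa.
Expressed in SI base units: W = 110.8 N, H = 4.454e+09 Pa, K = 3.559e-04.
Sliding wear rate dV/dL = K·W/H: 3.559e-04 · 110.8 / 4.454e+09 = 8.853e-12 m³/m.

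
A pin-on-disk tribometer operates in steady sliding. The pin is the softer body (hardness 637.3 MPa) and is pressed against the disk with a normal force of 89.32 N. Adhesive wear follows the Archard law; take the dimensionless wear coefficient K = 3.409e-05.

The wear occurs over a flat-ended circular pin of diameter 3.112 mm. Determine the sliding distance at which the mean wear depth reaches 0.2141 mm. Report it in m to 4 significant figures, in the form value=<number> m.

All working math keeps full precision; the intermediates are displayed rounded — one final rounding: 4 significant figures.
Convert: Hardness H = 637.3 MPa = 6.373e+08 Pa.
Convert: Pin diameter d = 3.112 mm = 0.003112 m. Contact area A = π·d²/4 = π·(0.003112 m)²/4 = 7.606e-06 m².
Convert: Depth limit h_lim = 0.2141 mm = 2.141e-04 m.
Collected in SI base units: W = 89.32 N, H = 6.373e+08 Pa, K = 3.409e-05.
Wearable volume V_lim = h_lim·A = 2.141e-04 · 7.606e-06 = 1.628e-09 m³.
So the life L = V_lim·H/(K·W) = 1.628e-09 · 6.373e+08 / (3.409e-05 · 89.32) = 340.8 m.

value=340.8 m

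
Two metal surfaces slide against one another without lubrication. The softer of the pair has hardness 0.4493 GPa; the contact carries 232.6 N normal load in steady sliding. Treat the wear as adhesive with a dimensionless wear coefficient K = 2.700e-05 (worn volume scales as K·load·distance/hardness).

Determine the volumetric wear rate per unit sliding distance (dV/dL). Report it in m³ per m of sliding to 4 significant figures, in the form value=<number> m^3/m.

All working math keeps exact precision. Intermediates are printed rounded; rounded once at the end: 4 significant digits.
Convert: Hardness H = 0.4493 GPa = 4.493e+08 Pa.
Expressed in SI base units: W = 232.6 N, H = 4.493e+08 Pa, K = 2.700e-05.
The wear rate dV/dL = K·W/H (independent of L): 2.700e-05 · 232.6 / 4.493e+08 = 1.398e-11 m³/m.

value=1.398e-11 m^3/m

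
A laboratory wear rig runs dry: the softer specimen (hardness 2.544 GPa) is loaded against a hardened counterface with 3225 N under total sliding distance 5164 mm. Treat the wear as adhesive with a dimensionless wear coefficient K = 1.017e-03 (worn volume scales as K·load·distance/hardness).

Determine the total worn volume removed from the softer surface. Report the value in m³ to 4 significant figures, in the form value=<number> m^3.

value=6.658e-09 m^3

The intermediates are displayed rounded — all arithmetic keeps full float precision — one final rounding: 4 significant digits.
The distance L = 5164 mm = 5.164 m.
Hardness H = 2.544 GPa = 2.544e+09 Pa.
In SI base units: W = 3225 N, H = 2.544e+09 Pa, K = 1.017e-03.
Apply Archard: V = K·W·L/H = 1.017e-03 · 3225 · 5.164 / 2.544e+09 = 6.658e-09 m³.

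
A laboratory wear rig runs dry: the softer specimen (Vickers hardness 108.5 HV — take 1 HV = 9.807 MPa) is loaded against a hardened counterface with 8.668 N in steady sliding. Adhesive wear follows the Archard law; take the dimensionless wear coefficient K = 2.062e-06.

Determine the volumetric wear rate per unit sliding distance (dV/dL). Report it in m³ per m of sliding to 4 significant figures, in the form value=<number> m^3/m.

value=1.680e-14 m^3/m

All arithmetic keeps full precision, and the intermediates are displayed rounded. Rounded just once: four significant figures.
Hardness H = 108.5 HV × 9.807 MPa/HV = 1064 MPa = 1.064e+09 Pa.
SI base units throughout: W = 8.668 N, H = 1.064e+09 Pa, K = 2.062e-06.
Rate of wear dV/dL = K·W/H (independent of L): 2.062e-06 · 8.668 / 1.064e+09 = 1.680e-14 m³/m.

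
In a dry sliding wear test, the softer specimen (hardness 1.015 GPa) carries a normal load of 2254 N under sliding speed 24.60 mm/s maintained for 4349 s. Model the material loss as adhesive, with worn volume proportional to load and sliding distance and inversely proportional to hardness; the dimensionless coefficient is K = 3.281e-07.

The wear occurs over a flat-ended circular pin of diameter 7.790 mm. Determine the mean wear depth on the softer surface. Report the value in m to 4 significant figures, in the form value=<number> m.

value=1.636e-06 m

The intermediates are displayed rounded. The computation maintains full float precision — rounded once at the end, at four significant digits.
Sliding speed v = 24.60 mm/s = 0.02460 m/s. Total distance L = v·t = 0.02460 m/s × 4349 s = 107.0 m.
Hardness H = 1.015 GPa = 1.015e+09 Pa.
Pin diameter d = 7.790 mm = 0.007790 m. Contact area A = π·d²/4 = π·(0.007790 m)²/4 = 4.766e-05 m².
Working in SI base units: W = 2254 N, H = 1.015e+09 Pa, K = 3.281e-07.
Archard relation: V = K·W·L/H = 3.281e-07 · 2254 · 107.0 / 1.015e+09 = 7.795e-11 m³.
Mean depth h = V/A = 7.795e-11 / 4.766e-05 = 1.636e-06 m.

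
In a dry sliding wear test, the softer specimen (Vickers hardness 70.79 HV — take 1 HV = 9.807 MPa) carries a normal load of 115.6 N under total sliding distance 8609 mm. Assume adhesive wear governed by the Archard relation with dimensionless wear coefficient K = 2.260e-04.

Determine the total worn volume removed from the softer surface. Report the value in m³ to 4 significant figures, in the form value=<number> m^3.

value=3.240e-10 m^3

The algebra maintains full float precision, and intermediates appear rounded. Rounded once at the end: 4 significant figures.
Distance covered L = 8609 mm = 8.609 m.
Hardness H = 70.79 HV × 9.807 MPa/HV = 694.2 MPa = 6.942e+08 Pa.
Collected in SI base units: W = 115.6 N, H = 6.942e+08 Pa, K = 2.260e-04.
Worn volume V = K·W·L/H = 2.260e-04 · 115.6 · 8.609 / 6.942e+08 = 3.240e-10 m³.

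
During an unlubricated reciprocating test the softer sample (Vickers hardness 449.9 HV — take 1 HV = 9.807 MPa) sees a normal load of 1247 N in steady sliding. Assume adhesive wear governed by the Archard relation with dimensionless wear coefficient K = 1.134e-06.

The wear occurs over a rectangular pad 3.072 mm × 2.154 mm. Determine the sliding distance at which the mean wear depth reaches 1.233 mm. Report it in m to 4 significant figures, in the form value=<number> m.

value=2.546e+04 m

Every step keeps full float precision. Intermediate values appear rounded, and one last rounding: four significant digits.
Hardness H = 449.9 HV × 9.807 MPa/HV = 4412 MPa = 4.412e+09 Pa.
Pad sides 3.072 mm × 2.154 mm = 0.003072 m × 0.002154 m. Contact area A = 0.003072 m × 0.002154 m = 6.617e-06 m².
Depth limit h_lim = 1.233 mm = 0.001233 m.
Collected in SI base units: W = 1247 N, H = 4.412e+09 Pa, K = 1.134e-06.
Wearable volume V_lim = h_lim·A = 0.001233 · 6.617e-06 = 8.159e-09 m³.
Inverting, life L = V_lim·H/(K·W) = 8.159e-09 · 4.412e+09 / (1.134e-06 · 1247) = 2.546e+04 m.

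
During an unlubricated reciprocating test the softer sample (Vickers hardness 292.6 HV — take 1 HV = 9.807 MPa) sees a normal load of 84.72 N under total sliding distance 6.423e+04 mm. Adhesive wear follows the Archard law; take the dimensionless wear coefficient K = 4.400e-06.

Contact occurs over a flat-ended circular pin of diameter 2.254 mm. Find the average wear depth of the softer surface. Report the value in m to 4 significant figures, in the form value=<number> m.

value=2.091e-06 m

All working math runs at full precision — quoted intermediates are rounded — a single final rounding to 4 significant figures.
Total distance L = 6.423e+04 mm = 64.23 m.
Hardness H = 292.6 HV × 9.807 MPa/HV = 2870 MPa = 2.870e+09 Pa.
Pin diameter d = 2.254 mm = 0.002254 m. Contact area A = π·d²/4 = π·(0.002254 m)²/4 = 3.990e-06 m².
In SI base units, W = 84.72 N, H = 2.870e+09 Pa, K = 4.400e-06.
The Archard volume V = K·W·L/H = 4.400e-06 · 84.72 · 64.23 / 2.870e+09 = 8.344e-12 m³.
Depth of wear h = V/A = 8.344e-12 / 3.990e-06 = 2.091e-06 m.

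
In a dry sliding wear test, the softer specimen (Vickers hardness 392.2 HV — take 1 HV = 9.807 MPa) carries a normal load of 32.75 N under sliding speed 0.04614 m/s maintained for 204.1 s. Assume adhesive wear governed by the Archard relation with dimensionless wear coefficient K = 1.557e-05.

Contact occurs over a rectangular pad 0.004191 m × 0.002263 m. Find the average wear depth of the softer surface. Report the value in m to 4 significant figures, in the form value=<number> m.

value=1.316e-07 m

The intermediates are displayed rounded, and the algebra keeps full float precision — rounded just once, at four significant digits.
Convert: The distance L = v·t = 0.04614 m/s × 204.1 s = 9.417 m.
Convert: Hardness H = 392.2 HV × 9.807 MPa/HV = 3846 MPa = 3.846e+09 Pa.
Convert: Contact area A = 0.004191 m × 0.002263 m = 9.484e-06 m².
Working in SI base units: W = 32.75 N, H = 3.846e+09 Pa, K = 1.557e-05.
Archard relation: V = K·W·L/H = 1.557e-05 · 32.75 · 9.417 / 3.846e+09 = 1.248e-12 m³.
Wear depth h = V/A = 1.248e-12 / 9.484e-06 = 1.316e-07 m.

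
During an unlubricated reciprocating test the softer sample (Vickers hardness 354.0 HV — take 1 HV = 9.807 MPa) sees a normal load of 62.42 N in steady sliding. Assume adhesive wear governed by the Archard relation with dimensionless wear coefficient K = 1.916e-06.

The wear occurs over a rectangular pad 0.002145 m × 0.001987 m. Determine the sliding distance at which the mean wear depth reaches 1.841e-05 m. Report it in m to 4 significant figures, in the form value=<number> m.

value=2278 m

The intermediates appear rounded; all working math runs at full precision. Rounded just once to four significant figures.
Convert: Hardness H = 354.0 HV × 9.807 MPa/HV = 3472 MPa = 3.472e+09 Pa.
Convert: Contact area A = 0.002145 m × 0.001987 m = 4.262e-06 m².
Expressed in SI base units: W = 62.42 N, H = 3.472e+09 Pa, K = 1.916e-06.
Wearable volume V_lim = h_lim·A = 1.841e-05 · 4.262e-06 = 7.847e-11 m³.
So the life L = V_lim·H/(K·W) = 7.847e-11 · 3.472e+09 / (1.916e-06 · 62.42) = 2278 m.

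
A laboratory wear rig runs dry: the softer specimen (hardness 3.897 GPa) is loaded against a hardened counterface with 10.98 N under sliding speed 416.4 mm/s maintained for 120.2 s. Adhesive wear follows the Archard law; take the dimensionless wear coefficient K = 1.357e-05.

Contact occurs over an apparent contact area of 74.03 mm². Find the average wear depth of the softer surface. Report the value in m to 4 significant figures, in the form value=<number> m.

The algebra maintains full precision, and intermediate values are displayed rounded, and one final rounding to four significant digits.
Sliding speed v = 416.4 mm/s = 0.4164 m/s. Distance L = v·t = 0.4164 m/s × 120.2 s = 50.05 m.
Hardness H = 3.897 GPa = 3.897e+09 Pa.
Contact area A = 74.03 mm² = 7.403e-05 m².
Collected in SI base units: W = 10.98 N, H = 3.897e+09 Pa, K = 1.357e-05.
Worn volume V = K·W·L/H = 1.357e-05 · 10.98 · 50.05 / 3.897e+09 = 1.914e-12 m³.
Depth of wear h = V/A = 1.914e-12 / 7.403e-05 = 2.585e-08 m.

value=2.585e-08 m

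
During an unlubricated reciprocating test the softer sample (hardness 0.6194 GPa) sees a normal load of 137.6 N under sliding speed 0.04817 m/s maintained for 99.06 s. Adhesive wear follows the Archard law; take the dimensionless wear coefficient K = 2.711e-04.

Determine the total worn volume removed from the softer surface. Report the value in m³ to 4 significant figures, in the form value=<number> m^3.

value=2.874e-10 m^3

The intermediates are printed rounded — the computation runs at full float precision; a lone final rounding, at four significant figures.
Distance covered L = v·t = 0.04817 m/s × 99.06 s = 4.772 m.
Hardness H = 0.6194 GPa = 6.194e+08 Pa.
SI base units throughout: W = 137.6 N, H = 6.194e+08 Pa, K = 2.711e-04.
Volume removed: V = K·W·L/H = 2.711e-04 · 137.6 · 4.772 / 6.194e+08 = 2.874e-10 m³.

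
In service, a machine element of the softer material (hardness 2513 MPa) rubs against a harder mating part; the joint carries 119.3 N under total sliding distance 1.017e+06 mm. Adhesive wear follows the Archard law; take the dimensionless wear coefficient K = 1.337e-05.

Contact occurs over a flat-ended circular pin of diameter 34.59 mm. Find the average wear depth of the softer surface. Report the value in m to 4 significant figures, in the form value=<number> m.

The computation keeps full precision. Quoted intermediates are rounded. Rounded just once to 4 significant digits.
Convert: Path length L = 1.017e+06 mm = 1017 m.
Convert: Hardness H = 2513 MPa = 2.513e+09 Pa.
Convert: Pin diameter d = 34.59 mm = 0.03459 m. Contact area A = π·d²/4 = π·(0.03459 m)²/4 = 9.397e-04 m².
Working in SI base units: W = 119.3 N, H = 2.513e+09 Pa, K = 1.337e-05.
Volume removed: V = K·W·L/H = 1.337e-05 · 119.3 · 1017 / 2.513e+09 = 6.455e-10 m³.
Average depth h = V/A = 6.455e-10 / 9.397e-04 = 6.869e-07 m.

value=6.869e-07 m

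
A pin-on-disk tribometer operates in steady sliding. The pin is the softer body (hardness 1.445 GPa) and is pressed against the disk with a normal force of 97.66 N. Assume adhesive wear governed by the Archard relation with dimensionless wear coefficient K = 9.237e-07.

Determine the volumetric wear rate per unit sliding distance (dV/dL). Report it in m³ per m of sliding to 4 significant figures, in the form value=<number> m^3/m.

All arithmetic maintains full precision — intermediates are printed rounded; a lone final rounding: 4 significant digits.
Hardness H = 1.445 GPa = 1.445e+09 Pa.
As SI base values: W = 97.66 N, H = 1.445e+09 Pa, K = 9.237e-07.
Sliding wear rate dV/dL = K·W/H, per unit distance: 9.237e-07 · 97.66 / 1.445e+09 = 6.243e-14 m³/m.

value=6.243e-14 m^3/m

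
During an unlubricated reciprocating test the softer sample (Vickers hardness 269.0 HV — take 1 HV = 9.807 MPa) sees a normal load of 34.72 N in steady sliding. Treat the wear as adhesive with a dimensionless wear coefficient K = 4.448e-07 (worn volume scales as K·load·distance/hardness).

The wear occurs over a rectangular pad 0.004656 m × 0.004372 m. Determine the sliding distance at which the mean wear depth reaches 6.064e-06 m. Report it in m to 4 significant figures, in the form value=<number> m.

All arithmetic runs at full float precision — quoted intermediates are rounded. Rounded just once, at four significant digits.
Convert: Hardness H = 269.0 HV × 9.807 MPa/HV = 2638 MPa = 2.638e+09 Pa.
Convert: Contact area A = 0.004656 m × 0.004372 m = 2.036e-05 m².
In SI base units: W = 34.72 N, H = 2.638e+09 Pa, K = 4.448e-07.
Allowed volume V_lim = h_lim·A = 6.064e-06 · 2.036e-05 = 1.234e-10 m³.
So the life L = V_lim·H/(K·W) = 1.234e-10 · 2.638e+09 / (4.448e-07 · 34.72) = 2.109e+04 m.

value=2.109e+04 m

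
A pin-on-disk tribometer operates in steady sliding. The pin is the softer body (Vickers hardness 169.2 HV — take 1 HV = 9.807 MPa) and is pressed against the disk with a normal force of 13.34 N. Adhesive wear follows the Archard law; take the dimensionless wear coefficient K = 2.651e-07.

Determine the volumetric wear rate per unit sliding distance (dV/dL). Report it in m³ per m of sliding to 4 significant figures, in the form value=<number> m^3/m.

value=2.131e-15 m^3/m

Intermediate values are shown rounded, and all working math keeps exact precision, and rounded just once, at four significant digits.
Convert: Hardness H = 169.2 HV × 9.807 MPa/HV = 1659 MPa = 1.659e+09 Pa.
In SI base units, W = 13.34 N, H = 1.659e+09 Pa, K = 2.651e-07.
Rate of wear dV/dL = K·W/H — distance-free: 2.651e-07 · 13.34 / 1.659e+09 = 2.131e-15 m³/m.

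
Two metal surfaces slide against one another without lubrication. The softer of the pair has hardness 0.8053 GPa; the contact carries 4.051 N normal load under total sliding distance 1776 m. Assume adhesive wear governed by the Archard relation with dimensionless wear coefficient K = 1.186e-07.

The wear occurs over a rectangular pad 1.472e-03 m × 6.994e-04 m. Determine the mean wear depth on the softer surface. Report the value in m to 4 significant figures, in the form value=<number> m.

value=1.029e-06 m

All arithmetic maintains full float precision, and intermediate values are displayed rounded; rounded once at the end, at 4 significant digits.
Hardness H = 0.8053 GPa = 8.053e+08 Pa.
Contact area A = 1.472e-03 m × 6.994e-04 m = 1.030e-06 m².
Expressed in SI base units: W = 4.051 N, H = 8.053e+08 Pa, K = 1.186e-07.
Archard relation: V = K·W·L/H = 1.186e-07 · 4.051 · 1776 / 8.053e+08 = 1.060e-12 m³.
Wear depth h = V/A = 1.060e-12 / 1.030e-06 = 1.029e-06 m.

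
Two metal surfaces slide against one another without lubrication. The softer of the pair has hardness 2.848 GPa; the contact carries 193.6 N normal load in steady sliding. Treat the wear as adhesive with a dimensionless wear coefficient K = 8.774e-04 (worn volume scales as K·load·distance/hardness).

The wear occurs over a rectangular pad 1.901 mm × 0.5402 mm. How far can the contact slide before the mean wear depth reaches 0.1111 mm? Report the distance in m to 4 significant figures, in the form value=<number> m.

value=1.913 m

All working math runs at full precision, and intermediate values are printed rounded — a single final rounding: four significant digits.
Hardness H = 2.848 GPa = 2.848e+09 Pa.
Pad sides 1.901 mm × 0.5402 mm = 1.901e-03 m × 5.402e-04 m. Contact area A = 1.901e-03 m × 5.402e-04 m = 1.027e-06 m².
Depth limit h_lim = 0.1111 mm = 1.111e-04 m.
SI base units throughout: W = 193.6 N, H = 2.848e+09 Pa, K = 8.774e-04.
Allowed volume V_lim = h_lim·A = 1.111e-04 · 1.027e-06 = 1.141e-10 m³.
Sliding life L = V_lim·H/(K·W) = 1.141e-10 · 2.848e+09 / (8.774e-04 · 193.6) = 1.913 m.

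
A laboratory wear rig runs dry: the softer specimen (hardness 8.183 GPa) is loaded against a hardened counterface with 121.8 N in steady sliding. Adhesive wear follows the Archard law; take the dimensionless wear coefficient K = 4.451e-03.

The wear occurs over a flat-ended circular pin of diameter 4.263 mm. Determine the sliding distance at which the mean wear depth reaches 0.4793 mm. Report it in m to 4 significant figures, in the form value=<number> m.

value=103.3 m

Intermediate values are printed rounded; every step holds exact precision. Rounded once at the end: 4 significant figures.
Hardness H = 8.183 GPa = 8.183e+09 Pa.
Pin diameter d = 4.263 mm = 0.004263 m. Contact area A = π·d²/4 = π·(0.004263 m)²/4 = 1.427e-05 m².
Depth limit h_lim = 0.4793 mm = 4.793e-04 m.
Working in SI base units: W = 121.8 N, H = 8.183e+09 Pa, K = 4.451e-03.
Limit volume V_lim = h_lim·A = 4.793e-04 · 1.427e-05 = 6.841e-09 m³.
Inverting, life L = V_lim·H/(K·W) = 6.841e-09 · 8.183e+09 / (4.451e-03 · 121.8) = 103.3 m.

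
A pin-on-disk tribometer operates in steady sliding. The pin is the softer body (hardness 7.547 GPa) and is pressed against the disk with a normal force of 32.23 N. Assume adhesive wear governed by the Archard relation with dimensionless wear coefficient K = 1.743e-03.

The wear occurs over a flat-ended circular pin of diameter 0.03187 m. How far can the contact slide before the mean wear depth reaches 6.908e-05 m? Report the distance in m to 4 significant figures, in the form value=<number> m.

Intermediates are shown rounded, and every step carries exact precision, and a lone final rounding, at four significant figures.
Hardness H = 7.547 GPa = 7.547e+09 Pa.
Contact area A = π·d²/4 = π·(0.03187 m)²/4 = 7.977e-04 m².
SI base units throughout: W = 32.23 N, H = 7.547e+09 Pa, K = 1.743e-03.
Volume at the limit: V_lim = h_lim·A = 6.908e-05 · 7.977e-04 = 5.511e-08 m³.
Inverting, life L = V_lim·H/(K·W) = 5.511e-08 · 7.547e+09 / (1.743e-03 · 32.23) = 7403 m.

value=7403 m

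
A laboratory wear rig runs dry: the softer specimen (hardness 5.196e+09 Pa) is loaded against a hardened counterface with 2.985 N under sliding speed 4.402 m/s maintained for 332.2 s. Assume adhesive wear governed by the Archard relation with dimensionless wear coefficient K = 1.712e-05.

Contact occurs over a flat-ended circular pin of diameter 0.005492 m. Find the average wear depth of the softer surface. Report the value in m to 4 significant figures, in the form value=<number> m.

Intermediates are printed rounded. The computation holds full float precision. Rounded once at the end to 4 significant digits.
The distance L = v·t = 4.402 m/s × 332.2 s = 1462 m.
Contact area A = π·d²/4 = π·(0.005492 m)²/4 = 2.369e-05 m².
Collected in SI base units: W = 2.985 N, H = 5.196e+09 Pa, K = 1.712e-05.
Wear volume V = K·W·L/H = 1.712e-05 · 2.985 · 1462 / 5.196e+09 = 1.438e-11 m³.
Average depth h = V/A = 1.438e-11 / 2.369e-05 = 6.071e-07 m.

value=6.071e-07 m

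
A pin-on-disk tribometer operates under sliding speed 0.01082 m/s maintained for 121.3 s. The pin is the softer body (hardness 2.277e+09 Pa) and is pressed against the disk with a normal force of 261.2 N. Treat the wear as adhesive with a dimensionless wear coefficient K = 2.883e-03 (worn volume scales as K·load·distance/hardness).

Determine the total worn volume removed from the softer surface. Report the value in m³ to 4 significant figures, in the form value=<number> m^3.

Every step holds exact precision — the intermediates are displayed rounded. Rounded once at the end to 4 significant digits.
Convert: Path length L = v·t = 0.01082 m/s × 121.3 s = 1.312 m.
Restated in SI base units: W = 261.2 N, H = 2.277e+09 Pa, K = 2.883e-03.
Volume removed: V = K·W·L/H = 2.883e-03 · 261.2 · 1.312 / 2.277e+09 = 4.341e-10 m³.

value=4.341e-10 m^3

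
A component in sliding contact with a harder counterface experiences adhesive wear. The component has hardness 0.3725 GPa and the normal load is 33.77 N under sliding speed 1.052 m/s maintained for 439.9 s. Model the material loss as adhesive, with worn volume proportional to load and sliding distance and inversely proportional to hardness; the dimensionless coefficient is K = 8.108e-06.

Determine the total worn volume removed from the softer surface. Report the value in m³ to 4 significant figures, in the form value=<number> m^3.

value=3.402e-10 m^3

All working math holds full float precision. Printed values are rounded. Rounded just once, at 4 significant digits.
Path length L = v·t = 1.052 m/s × 439.9 s = 462.8 m.
Hardness H = 0.3725 GPa = 3.725e+08 Pa.
Working in SI base units: W = 33.77 N, H = 3.725e+08 Pa, K = 8.108e-06.
Apply Archard: V = K·W·L/H = 8.108e-06 · 33.77 · 462.8 / 3.725e+08 = 3.402e-10 m³.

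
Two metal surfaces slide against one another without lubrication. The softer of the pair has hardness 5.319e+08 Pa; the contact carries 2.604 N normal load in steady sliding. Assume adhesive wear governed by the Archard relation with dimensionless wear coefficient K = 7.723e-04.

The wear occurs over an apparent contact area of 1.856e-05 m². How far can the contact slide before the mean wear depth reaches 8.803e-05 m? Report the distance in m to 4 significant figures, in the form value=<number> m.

value=432.1 m

The computation carries full precision. The intermediates are displayed rounded — a lone final rounding to four significant figures.
In SI base units: W = 2.604 N, H = 5.319e+08 Pa, K = 7.723e-04.
Permissible volume V_lim = h_lim·A = 8.803e-05 · 1.856e-05 = 1.634e-09 m³.
Thus life L = V_lim·H/(K·W) = 1.634e-09 · 5.319e+08 / (7.723e-04 · 2.604) = 432.1 m.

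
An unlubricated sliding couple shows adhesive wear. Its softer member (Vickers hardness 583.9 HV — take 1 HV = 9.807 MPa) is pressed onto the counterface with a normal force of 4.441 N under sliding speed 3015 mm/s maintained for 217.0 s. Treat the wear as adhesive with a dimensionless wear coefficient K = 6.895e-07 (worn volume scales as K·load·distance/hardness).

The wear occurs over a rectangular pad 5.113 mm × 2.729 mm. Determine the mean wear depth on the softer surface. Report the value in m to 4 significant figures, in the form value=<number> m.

Quoted intermediates are rounded; each operation runs at full float precision. Rounded once at the end: four significant figures.
Convert: Sliding speed v = 3015 mm/s = 3.015 m/s. Total distance L = v·t = 3.015 m/s × 217.0 s = 654.3 m.
Convert: Hardness H = 583.9 HV × 9.807 MPa/HV = 5726 MPa = 5.726e+09 Pa.
Convert: Pad sides 5.113 mm × 2.729 mm = 0.005113 m × 0.002729 m. Contact area A = 0.005113 m × 0.002729 m = 1.395e-05 m².
In SI base units: W = 4.441 N, H = 5.726e+09 Pa, K = 6.895e-07.
Archard volume V = K·W·L/H = 6.895e-07 · 4.441 · 654.3 / 5.726e+09 = 3.499e-13 m³.
Depth h = V/A = 3.499e-13 / 1.395e-05 = 2.507e-08 m.

value=2.507e-08 m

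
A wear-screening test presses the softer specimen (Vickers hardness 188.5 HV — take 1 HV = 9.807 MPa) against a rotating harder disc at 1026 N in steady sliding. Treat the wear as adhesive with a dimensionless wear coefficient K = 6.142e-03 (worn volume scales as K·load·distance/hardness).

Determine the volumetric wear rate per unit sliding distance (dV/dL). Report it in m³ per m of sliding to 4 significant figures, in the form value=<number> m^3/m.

Every step runs at full precision — intermediates are displayed rounded — one last rounding to four significant digits.
Hardness H = 188.5 HV × 9.807 MPa/HV = 1849 MPa = 1.849e+09 Pa.
Collected in SI base units: W = 1026 N, H = 1.849e+09 Pa, K = 6.142e-03.
Rate of wear dV/dL = K·W/H: 6.142e-03 · 1026 / 1.849e+09 = 3.409e-09 m³/m.

value=3.409e-09 m^3/m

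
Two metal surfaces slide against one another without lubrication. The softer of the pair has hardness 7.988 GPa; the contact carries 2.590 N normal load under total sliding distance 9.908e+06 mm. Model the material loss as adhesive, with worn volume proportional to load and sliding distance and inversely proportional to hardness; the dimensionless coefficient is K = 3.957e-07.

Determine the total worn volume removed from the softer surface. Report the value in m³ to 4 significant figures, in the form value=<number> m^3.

All working math keeps full precision. Intermediate values are displayed rounded, and one final rounding: 4 significant digits.
Distance covered L = 9.908e+06 mm = 9908 m.
Hardness H = 7.988 GPa = 7.988e+09 Pa.
Collected in SI base units: W = 2.590 N, H = 7.988e+09 Pa, K = 3.957e-07.
Worn volume V = K·W·L/H = 3.957e-07 · 2.590 · 9908 / 7.988e+09 = 1.271e-12 m³.

value=1.271e-12 m^3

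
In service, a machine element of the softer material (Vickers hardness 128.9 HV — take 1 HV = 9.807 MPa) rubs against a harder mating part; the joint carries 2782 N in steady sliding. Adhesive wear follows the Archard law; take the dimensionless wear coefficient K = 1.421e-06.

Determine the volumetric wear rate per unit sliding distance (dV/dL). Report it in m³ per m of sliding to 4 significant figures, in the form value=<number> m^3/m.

value=3.127e-12 m^3/m

Intermediate values are printed rounded; all working math runs at full precision. Rounded once at the end, at four significant digits.
Convert: Hardness H = 128.9 HV × 9.807 MPa/HV = 1264 MPa = 1.264e+09 Pa.
Expressed in SI base units: W = 2782 N, H = 1.264e+09 Pa, K = 1.421e-06.
The wear rate dV/dL = K·W/H (independent of L): 1.421e-06 · 2782 / 1.264e+09 = 3.127e-12 m³/m.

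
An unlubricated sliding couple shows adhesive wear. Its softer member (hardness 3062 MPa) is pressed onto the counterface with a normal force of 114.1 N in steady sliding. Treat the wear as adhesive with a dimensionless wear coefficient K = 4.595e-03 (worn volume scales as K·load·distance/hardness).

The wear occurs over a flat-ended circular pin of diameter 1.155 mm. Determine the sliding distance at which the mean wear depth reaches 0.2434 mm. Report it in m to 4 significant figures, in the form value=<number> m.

Intermediate values are printed rounded. Every step keeps exact precision; one last rounding: four significant figures.
Convert: Hardness H = 3062 MPa = 3.062e+09 Pa.
Convert: Pin diameter d = 1.155 mm = 0.001155 m. Contact area A = π·d²/4 = π·(0.001155 m)²/4 = 1.048e-06 m².
Convert: Depth limit h_lim = 0.2434 mm = 2.434e-04 m.
As SI base values: W = 114.1 N, H = 3.062e+09 Pa, K = 4.595e-03.
Wearable volume V_lim = h_lim·A = 2.434e-04 · 1.048e-06 = 2.550e-10 m³.
Life L = V_lim·H/(K·W) = 2.550e-10 · 3.062e+09 / (4.595e-03 · 114.1) = 1.489 m.

value=1.489 m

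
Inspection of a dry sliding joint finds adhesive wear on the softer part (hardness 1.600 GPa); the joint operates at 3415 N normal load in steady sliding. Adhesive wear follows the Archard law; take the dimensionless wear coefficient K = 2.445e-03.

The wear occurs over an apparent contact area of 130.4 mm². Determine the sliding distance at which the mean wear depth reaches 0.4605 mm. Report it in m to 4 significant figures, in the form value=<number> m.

value=11.51 m

Displayed values are rounded, and the computation keeps full float precision, and a lone final rounding to 4 significant digits.
Hardness H = 1.600 GPa = 1.600e+09 Pa.
Contact area A = 130.4 mm² = 1.304e-04 m².
Depth limit h_lim = 0.4605 mm = 4.605e-04 m.
Expressed in SI base units: W = 3415 N, H = 1.600e+09 Pa, K = 2.445e-03.
Wearable volume V_lim = h_lim·A = 4.605e-04 · 1.304e-04 = 6.005e-08 m³.
Life L = V_lim·H/(K·W) = 6.005e-08 · 1.600e+09 / (2.445e-03 · 3415) = 11.51 m.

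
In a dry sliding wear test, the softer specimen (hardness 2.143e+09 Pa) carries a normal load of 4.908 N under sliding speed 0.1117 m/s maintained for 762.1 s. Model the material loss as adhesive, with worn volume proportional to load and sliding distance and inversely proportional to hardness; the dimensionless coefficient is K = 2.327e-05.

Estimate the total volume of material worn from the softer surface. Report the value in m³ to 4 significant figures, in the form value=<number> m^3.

value=4.537e-12 m^3

The computation runs at full precision — intermediates are shown rounded — one last rounding, at 4 significant digits.
Distance L = v·t = 0.1117 m/s × 762.1 s = 85.13 m.
In SI base units: W = 4.908 N, H = 2.143e+09 Pa, K = 2.327e-05.
Volume removed: V = K·W·L/H = 2.327e-05 · 4.908 · 85.13 / 2.143e+09 = 4.537e-12 m³.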